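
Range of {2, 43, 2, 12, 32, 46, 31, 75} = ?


Max = 75, Min = 2
Range = 75 - 2 = 73

Range = 73


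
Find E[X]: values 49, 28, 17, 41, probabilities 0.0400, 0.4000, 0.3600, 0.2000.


E[X] = 49*0.0400 + 28*0.4000 + 17*0.3600 + 41*0.2000
= 1.9600 + 11.2000 + 6.1200 + 8.2000
= 27.4800

E[X] = 27.4800


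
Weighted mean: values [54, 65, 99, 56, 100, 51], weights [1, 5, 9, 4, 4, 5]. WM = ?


Numerator = 54*1 + 65*5 + 99*9 + 56*4 + 100*4 + 51*5 = 2149
Denominator = 1 + 5 + 9 + 4 + 4 + 5 = 28
WM = 2149/28 = 76.7500

WM = 76.7500


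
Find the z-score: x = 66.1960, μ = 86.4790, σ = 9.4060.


z = (66.1960 - 86.4790)/9.4060
= -20.2830/9.4060
= -2.1564

z = -2.1564


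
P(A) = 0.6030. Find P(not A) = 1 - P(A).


P(not A) = 1 - 0.6030 = 0.3970

P(not A) = 0.3970


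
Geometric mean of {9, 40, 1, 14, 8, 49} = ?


Product = 9 × 40 × 1 × 14 × 8 × 49 = 1975680
GM = 1975680^(1/6) = 11.2018

GM = 11.2018


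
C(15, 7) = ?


C(15,7) = 15!/(7! × 8!)
= 1307674368000/(5040 × 40320)
= 6435

C(15,7) = 6435


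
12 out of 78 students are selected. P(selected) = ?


P = 12/78 = 0.1538

P = 0.1538


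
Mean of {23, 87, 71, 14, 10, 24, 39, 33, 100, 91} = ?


Sum = 23 + 87 + 71 + 14 + 10 + 24 + 39 + 33 + 100 + 91 = 492
n = 10
Mean = 492/10 = 49.2000

Mean = 49.2000


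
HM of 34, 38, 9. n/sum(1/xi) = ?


Sum of reciprocals = 1/34 + 1/38 + 1/9 = 0.166839
HM = 3/0.166839 = 17.9814

HM = 17.9814


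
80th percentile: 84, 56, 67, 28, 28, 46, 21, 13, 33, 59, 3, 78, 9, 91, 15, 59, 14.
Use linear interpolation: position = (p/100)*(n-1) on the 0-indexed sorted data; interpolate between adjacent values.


Sorted: 3, 9, 13, 14, 15, 21, 28, 28, 33, 46, 56, 59, 59, 67, 78, 84, 91
n = 17
Index = 80/100 * 16 = 12.8000
Lower = data[12] = 59, Upper = data[13] = 67
P80 = 59 + 0.8000*(8) = 65.4000

P80 = 65.4000


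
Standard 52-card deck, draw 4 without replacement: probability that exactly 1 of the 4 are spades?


Hypergeometric: P(X=1) = C(13,1)·C(39,3) / C(52,4)
= 13 × 9139 / 270725
= 118807/270725 = 0.4388

P = 0.4388


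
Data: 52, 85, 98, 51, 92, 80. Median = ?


Sorted: 51, 52, 80, 85, 92, 98
n = 6 (even)
Middle values: 80 and 85
Median = (80+85)/2 = 82.5000

Median = 82.5000


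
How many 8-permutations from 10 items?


P(10,8) = 10!/2!
= 3628800/2
= 1814400

P(10,8) = 1814400


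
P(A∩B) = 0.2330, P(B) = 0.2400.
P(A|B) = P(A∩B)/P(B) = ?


P(A|B) = 0.2330/0.2400 = 0.9708

P(A|B) = 0.9708


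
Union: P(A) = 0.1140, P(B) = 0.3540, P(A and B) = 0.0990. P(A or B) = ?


P(A∪B) = 0.1140 + 0.3540 - 0.0990
= 0.4680 - 0.0990
= 0.3690

P(A∪B) = 0.3690


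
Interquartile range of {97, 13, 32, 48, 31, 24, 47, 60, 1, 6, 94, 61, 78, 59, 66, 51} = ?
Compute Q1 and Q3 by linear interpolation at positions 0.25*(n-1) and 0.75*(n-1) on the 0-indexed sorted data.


Sorted: 1, 6, 13, 24, 31, 32, 47, 48, 51, 59, 60, 61, 66, 78, 94, 97
Q1 (25th %ile) = 29.2500
Q3 (75th %ile) = 62.2500
IQR = 62.2500 - 29.2500 = 33.0000

IQR = 33.0000


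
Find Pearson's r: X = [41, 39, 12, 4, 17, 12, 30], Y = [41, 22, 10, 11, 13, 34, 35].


Mean X = 22.1429, Mean Y = 23.7143
SD X = 13.431611, SD Y = 11.948871
Cov = 100.897959
r = 100.897959/(13.431611*11.948871) = 0.6287

r = 0.6287


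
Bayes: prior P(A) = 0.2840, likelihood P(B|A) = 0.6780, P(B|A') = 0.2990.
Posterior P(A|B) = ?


P(B) = P(B|A)*P(A) + P(B|A')*P(A')
= 0.6780*0.2840 + 0.2990*0.7160
= 0.192552 + 0.214084 = 0.406636
P(A|B) = 0.192552/0.406636 = 0.4735

P(A|B) = 0.4735


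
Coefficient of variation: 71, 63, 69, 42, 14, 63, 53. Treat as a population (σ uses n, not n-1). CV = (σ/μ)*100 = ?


Mean = 53.5714
SD = 18.5923
CV = (18.5923/53.5714)*100 = 34.7056%

CV = 34.7056%


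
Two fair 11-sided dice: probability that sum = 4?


Total outcomes = 11×11 = 121
Favorable (sum = 4): 3
P = 3/121 = 0.0248

P = 0.0248


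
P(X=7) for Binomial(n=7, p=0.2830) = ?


C(7,7) = 1
p^7 = 0.000145
(1-p)^0 = 1.000000
P = 1 * 0.000145 * 1.000000 = 0.0001

P(X=7) = 0.0001


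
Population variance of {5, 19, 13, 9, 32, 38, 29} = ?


Mean = 20.7143
Squared deviations: 246.9388, 2.9388, 59.5102, 137.2245, 127.3673, 298.7959, 68.6531
Sum = 941.4286
Variance = 941.4286/7 = 134.4898

Variance = 134.4898


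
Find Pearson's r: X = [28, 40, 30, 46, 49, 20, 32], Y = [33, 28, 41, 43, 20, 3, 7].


Mean X = 35.0000, Mean Y = 25.0000
SD X = 9.636241, SD Y = 14.570028
Cov = 55.857143
r = 55.857143/(9.636241*14.570028) = 0.3978

r = 0.3978


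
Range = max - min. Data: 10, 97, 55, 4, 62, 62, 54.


Max = 97, Min = 4
Range = 97 - 4 = 93

Range = 93


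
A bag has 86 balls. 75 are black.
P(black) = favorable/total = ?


P = 75/86 = 0.8721

P = 0.8721


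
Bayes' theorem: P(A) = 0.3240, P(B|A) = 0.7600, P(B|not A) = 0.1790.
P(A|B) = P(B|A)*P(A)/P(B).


P(B) = P(B|A)*P(A) + P(B|A')*P(A')
= 0.7600*0.3240 + 0.1790*0.6760
= 0.246240 + 0.121004 = 0.367244
P(A|B) = 0.246240/0.367244 = 0.6705

P(A|B) = 0.6705


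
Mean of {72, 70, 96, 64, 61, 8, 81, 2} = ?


Sum = 72 + 70 + 96 + 64 + 61 + 8 + 81 + 2 = 454
n = 8
Mean = 454/8 = 56.7500

Mean = 56.7500


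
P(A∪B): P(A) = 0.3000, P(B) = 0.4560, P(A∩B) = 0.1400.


P(A∪B) = 0.3000 + 0.4560 - 0.1400
= 0.7560 - 0.1400
= 0.6160

P(A∪B) = 0.6160


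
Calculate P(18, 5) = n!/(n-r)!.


P(18,5) = 18!/13!
= 6402373705728000/6227020800
= 1028160

P(18,5) = 1028160


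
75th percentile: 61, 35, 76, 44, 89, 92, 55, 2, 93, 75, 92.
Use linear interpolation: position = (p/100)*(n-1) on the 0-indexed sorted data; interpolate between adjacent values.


Sorted: 2, 35, 44, 55, 61, 75, 76, 89, 92, 92, 93
n = 11
Index = 75/100 * 10 = 7.5000
Lower = data[7] = 89, Upper = data[8] = 92
P75 = 89 + 0.5000*(3) = 90.5000

P75 = 90.5000


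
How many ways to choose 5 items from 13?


C(13,5) = 13!/(5! × 8!)
= 6227020800/(120 × 40320)
= 1287

C(13,5) = 1287


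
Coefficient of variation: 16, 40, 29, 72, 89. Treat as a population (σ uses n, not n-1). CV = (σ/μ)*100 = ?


Mean = 49.2000
SD = 27.1985
CV = (27.1985/49.2000)*100 = 55.2816%

CV = 55.2816%


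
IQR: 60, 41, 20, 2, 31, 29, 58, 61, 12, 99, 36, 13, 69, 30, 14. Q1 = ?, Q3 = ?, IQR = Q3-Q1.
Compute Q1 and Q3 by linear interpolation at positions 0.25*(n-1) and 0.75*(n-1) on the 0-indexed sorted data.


Sorted: 2, 12, 13, 14, 20, 29, 30, 31, 36, 41, 58, 60, 61, 69, 99
Q1 (25th %ile) = 17.0000
Q3 (75th %ile) = 59.0000
IQR = 59.0000 - 17.0000 = 42.0000

IQR = 42.0000


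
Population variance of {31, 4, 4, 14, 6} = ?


Mean = 11.8000
Squared deviations: 368.6400, 60.8400, 60.8400, 4.8400, 33.6400
Sum = 528.8000
Variance = 528.8000/5 = 105.7600

Variance = 105.7600


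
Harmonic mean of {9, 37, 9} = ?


Sum of reciprocals = 1/9 + 1/37 + 1/9 = 0.249249
HM = 3/0.249249 = 12.0361

HM = 12.0361


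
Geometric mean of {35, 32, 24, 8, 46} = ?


Product = 35 × 32 × 24 × 8 × 46 = 9891840
GM = 9891840^(1/5) = 25.0643

GM = 25.0643


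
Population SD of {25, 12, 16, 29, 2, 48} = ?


Mean = 22.0000
Variance = 211.6667
SD = sqrt(211.6667) = 14.5488

SD = 14.5488


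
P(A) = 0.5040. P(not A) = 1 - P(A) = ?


P(not A) = 1 - 0.5040 = 0.4960

P(not A) = 0.4960


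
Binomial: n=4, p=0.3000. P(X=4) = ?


C(4,4) = 1
p^4 = 0.008100
(1-p)^0 = 1.000000
P = 1 * 0.008100 * 1.000000 = 0.0081

P(X=4) = 0.0081


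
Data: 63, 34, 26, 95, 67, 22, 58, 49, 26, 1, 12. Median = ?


Sorted: 1, 12, 22, 26, 26, 34, 49, 58, 63, 67, 95
n = 11 (odd)
Middle value = 34

Median = 34


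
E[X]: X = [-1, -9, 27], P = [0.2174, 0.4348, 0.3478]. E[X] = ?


E[X] = -1*0.2174 - 9*0.4348 + 27*0.3478
= -0.2174 - 3.9132 + 9.3906
= 5.2600

E[X] = 5.2600


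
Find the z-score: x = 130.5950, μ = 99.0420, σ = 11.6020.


z = (130.5950 - 99.0420)/11.6020
= 31.5530/11.6020
= 2.7196

z = 2.7196


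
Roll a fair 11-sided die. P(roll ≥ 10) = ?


Favorable outcomes (roll ≥ 10): 2
Total outcomes = 11
P = 2/11 = 0.1818

P = 0.1818


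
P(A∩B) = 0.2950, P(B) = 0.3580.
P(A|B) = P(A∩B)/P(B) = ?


P(A|B) = 0.2950/0.3580 = 0.8240

P(A|B) = 0.8240


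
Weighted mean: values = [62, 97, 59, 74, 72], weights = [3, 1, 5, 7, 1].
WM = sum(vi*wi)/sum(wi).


Numerator = 62*3 + 97*1 + 59*5 + 74*7 + 72*1 = 1168
Denominator = 3 + 1 + 5 + 7 + 1 = 17
WM = 1168/17 = 68.7059

WM = 68.7059


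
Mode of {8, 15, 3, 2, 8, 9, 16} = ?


Frequencies: 2:1, 3:1, 8:2, 9:1, 15:1, 16:1
Max frequency = 2
Mode = 8

Mode = 8


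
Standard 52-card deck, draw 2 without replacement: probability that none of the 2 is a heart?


P(no hearts) = (39/52) × (38/51)
= 0.5588

P = 0.5588


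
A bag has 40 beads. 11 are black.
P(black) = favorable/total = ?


P = 11/40 = 0.2750

P = 0.2750


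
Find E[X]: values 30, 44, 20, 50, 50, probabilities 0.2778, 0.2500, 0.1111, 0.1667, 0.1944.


E[X] = 30*0.2778 + 44*0.2500 + 20*0.1111 + 50*0.1667 + 50*0.1944
= 8.3340 + 11.0000 + 2.2220 + 8.3350 + 9.7200
= 39.6110

E[X] = 39.6110


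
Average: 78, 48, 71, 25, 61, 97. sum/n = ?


Sum = 78 + 48 + 71 + 25 + 61 + 97 = 380
n = 6
Mean = 380/6 = 63.3333

Mean = 63.3333


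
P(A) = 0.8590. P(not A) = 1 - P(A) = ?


P(not A) = 1 - 0.8590 = 0.1410

P(not A) = 0.1410


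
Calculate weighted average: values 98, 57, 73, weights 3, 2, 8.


Numerator = 98*3 + 57*2 + 73*8 = 992
Denominator = 3 + 2 + 8 = 13
WM = 992/13 = 76.3077

WM = 76.3077


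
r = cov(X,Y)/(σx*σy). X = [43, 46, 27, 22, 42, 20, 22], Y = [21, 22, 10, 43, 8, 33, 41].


Mean X = 31.7143, Mean Y = 25.4286
SD X = 10.592643, SD Y = 12.992934
Cov = -88.020408
r = -88.020408/(10.592643*12.992934) = -0.6395

r = -0.6395


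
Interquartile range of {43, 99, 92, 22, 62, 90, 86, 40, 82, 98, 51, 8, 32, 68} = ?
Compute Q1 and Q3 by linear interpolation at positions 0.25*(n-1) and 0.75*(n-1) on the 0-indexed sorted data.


Sorted: 8, 22, 32, 40, 43, 51, 62, 68, 82, 86, 90, 92, 98, 99
Q1 (25th %ile) = 40.7500
Q3 (75th %ile) = 89.0000
IQR = 89.0000 - 40.7500 = 48.2500

IQR = 48.2500


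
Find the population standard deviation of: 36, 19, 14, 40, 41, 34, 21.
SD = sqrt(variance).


Mean = 29.2857
Variance = 103.9184
SD = sqrt(103.9184) = 10.1940

SD = 10.1940


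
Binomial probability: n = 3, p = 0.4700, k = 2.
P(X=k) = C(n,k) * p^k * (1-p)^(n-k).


C(3,2) = 3
p^2 = 0.220900
(1-p)^1 = 0.530000
P = 3 * 0.220900 * 0.530000 = 0.3512

P(X=2) = 0.3512


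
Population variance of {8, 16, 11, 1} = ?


Mean = 9.0000
Squared deviations: 1.0000, 49.0000, 4.0000, 64.0000
Sum = 118.0000
Variance = 118.0000/4 = 29.5000

Variance = 29.5000


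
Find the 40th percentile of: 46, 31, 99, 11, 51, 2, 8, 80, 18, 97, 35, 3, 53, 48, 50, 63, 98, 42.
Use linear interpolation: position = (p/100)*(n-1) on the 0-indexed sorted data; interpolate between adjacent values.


Sorted: 2, 3, 8, 11, 18, 31, 35, 42, 46, 48, 50, 51, 53, 63, 80, 97, 98, 99
n = 18
Index = 40/100 * 17 = 6.8000
Lower = data[6] = 35, Upper = data[7] = 42
P40 = 35 + 0.8000*(7) = 40.6000

P40 = 40.6000


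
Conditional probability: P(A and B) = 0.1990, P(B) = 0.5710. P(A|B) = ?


P(A|B) = 0.1990/0.5710 = 0.3485

P(A|B) = 0.3485


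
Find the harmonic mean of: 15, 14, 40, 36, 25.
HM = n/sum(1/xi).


Sum of reciprocals = 1/15 + 1/14 + 1/40 + 1/36 + 1/25 = 0.230873
HM = 5/0.230873 = 21.6569

HM = 21.6569


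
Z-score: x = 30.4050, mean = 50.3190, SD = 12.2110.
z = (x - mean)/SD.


z = (30.4050 - 50.3190)/12.2110
= -19.9140/12.2110
= -1.6308

z = -1.6308


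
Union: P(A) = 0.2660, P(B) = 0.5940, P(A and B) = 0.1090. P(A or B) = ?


P(A∪B) = 0.2660 + 0.5940 - 0.1090
= 0.8600 - 0.1090
= 0.7510

P(A∪B) = 0.7510


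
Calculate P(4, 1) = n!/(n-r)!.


P(4,1) = 4!/3!
= 24/6
= 4

P(4,1) = 4


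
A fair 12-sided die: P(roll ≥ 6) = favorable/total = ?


Favorable outcomes (roll ≥ 6): 7
Total outcomes = 12
P = 7/12 = 0.5833

P = 0.5833


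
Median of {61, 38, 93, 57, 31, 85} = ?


Sorted: 31, 38, 57, 61, 85, 93
n = 6 (even)
Middle values: 57 and 61
Median = (57+61)/2 = 59.0000

Median = 59.0000


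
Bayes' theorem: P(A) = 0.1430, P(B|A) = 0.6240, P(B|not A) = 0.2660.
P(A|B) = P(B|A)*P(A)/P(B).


P(B) = P(B|A)*P(A) + P(B|A')*P(A')
= 0.6240*0.1430 + 0.2660*0.8570
= 0.089232 + 0.227962 = 0.317194
P(A|B) = 0.089232/0.317194 = 0.2813

P(A|B) = 0.2813


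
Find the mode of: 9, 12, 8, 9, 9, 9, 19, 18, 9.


Frequencies: 8:1, 9:5, 12:1, 18:1, 19:1
Max frequency = 5
Mode = 9

Mode = 9


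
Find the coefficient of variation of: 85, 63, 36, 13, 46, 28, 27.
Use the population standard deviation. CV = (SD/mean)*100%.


Mean = 42.5714
SD = 22.6833
CV = (22.6833/42.5714)*100 = 53.2828%

CV = 53.2828%


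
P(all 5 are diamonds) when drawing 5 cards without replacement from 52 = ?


P(all diamonds) = (13/52) × (12/51) × (11/50) × (10/49) × (9/48)
= 0.0005

P = 0.0005


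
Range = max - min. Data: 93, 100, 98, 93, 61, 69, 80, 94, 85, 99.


Max = 100, Min = 61
Range = 100 - 61 = 39

Range = 39


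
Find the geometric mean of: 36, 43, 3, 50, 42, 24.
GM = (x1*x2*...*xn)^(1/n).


Product = 36 × 43 × 3 × 50 × 42 × 24 = 234057600
GM = 234057600^(1/6) = 24.8249

GM = 24.8249


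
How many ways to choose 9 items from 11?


C(11,9) = 11!/(9! × 2!)
= 39916800/(362880 × 2)
= 55

C(11,9) = 55


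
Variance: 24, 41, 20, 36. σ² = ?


Mean = 30.2500
Squared deviations: 39.0625, 115.5625, 105.0625, 33.0625
Sum = 292.7500
Variance = 292.7500/4 = 73.1875

Variance = 73.1875


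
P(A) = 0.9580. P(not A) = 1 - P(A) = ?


P(not A) = 1 - 0.9580 = 0.0420

P(not A) = 0.0420


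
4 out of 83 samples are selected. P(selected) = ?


P = 4/83 = 0.0482

P = 0.0482


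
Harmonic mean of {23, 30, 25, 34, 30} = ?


Sum of reciprocals = 1/23 + 1/30 + 1/25 + 1/34 + 1/30 = 0.179557
HM = 5/0.179557 = 27.8464

HM = 27.8464


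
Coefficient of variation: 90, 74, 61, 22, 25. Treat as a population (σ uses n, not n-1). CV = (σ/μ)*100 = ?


Mean = 54.4000
SD = 26.8671
CV = (26.8671/54.4000)*100 = 49.3880%

CV = 49.3880%


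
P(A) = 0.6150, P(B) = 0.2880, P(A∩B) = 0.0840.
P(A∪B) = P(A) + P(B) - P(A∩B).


P(A∪B) = 0.6150 + 0.2880 - 0.0840
= 0.9030 - 0.0840
= 0.8190

P(A∪B) = 0.8190


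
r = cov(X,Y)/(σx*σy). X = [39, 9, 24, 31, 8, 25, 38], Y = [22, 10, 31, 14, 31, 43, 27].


Mean X = 24.8571, Mean Y = 25.4286
SD X = 11.630361, SD Y = 10.376583
Cov = 7.204082
r = 7.204082/(11.630361*10.376583) = 0.0597

r = 0.0597


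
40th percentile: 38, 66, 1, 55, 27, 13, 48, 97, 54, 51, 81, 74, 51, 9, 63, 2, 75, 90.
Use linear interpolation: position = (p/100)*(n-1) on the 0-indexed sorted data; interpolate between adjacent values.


Sorted: 1, 2, 9, 13, 27, 38, 48, 51, 51, 54, 55, 63, 66, 74, 75, 81, 90, 97
n = 18
Index = 40/100 * 17 = 6.8000
Lower = data[6] = 48, Upper = data[7] = 51
P40 = 48 + 0.8000*(3) = 50.4000

P40 = 50.4000


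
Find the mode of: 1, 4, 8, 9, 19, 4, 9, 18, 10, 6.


Frequencies: 1:1, 4:2, 6:1, 8:1, 9:2, 10:1, 18:1, 19:1
Max frequency = 2
Mode = 4, 9

Mode = 4, 9


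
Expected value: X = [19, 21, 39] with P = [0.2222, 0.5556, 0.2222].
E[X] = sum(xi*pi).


E[X] = 19*0.2222 + 21*0.5556 + 39*0.2222
= 4.2218 + 11.6676 + 8.6658
= 24.5552

E[X] = 24.5552


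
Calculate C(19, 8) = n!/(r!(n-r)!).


C(19,8) = 19!/(8! × 11!)
= 121645100408832000/(40320 × 39916800)
= 75582

C(19,8) = 75582


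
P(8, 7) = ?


P(8,7) = 8!/1!
= 40320/1
= 40320

P(8,7) = 40320


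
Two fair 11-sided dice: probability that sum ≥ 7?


Total outcomes = 11×11 = 121
Favorable (sum ≥ 7): 106
P = 106/121 = 0.8760

P = 0.8760


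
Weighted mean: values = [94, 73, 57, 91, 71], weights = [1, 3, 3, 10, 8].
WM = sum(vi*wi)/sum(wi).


Numerator = 94*1 + 73*3 + 57*3 + 91*10 + 71*8 = 1962
Denominator = 1 + 3 + 3 + 10 + 8 = 25
WM = 1962/25 = 78.4800

WM = 78.4800


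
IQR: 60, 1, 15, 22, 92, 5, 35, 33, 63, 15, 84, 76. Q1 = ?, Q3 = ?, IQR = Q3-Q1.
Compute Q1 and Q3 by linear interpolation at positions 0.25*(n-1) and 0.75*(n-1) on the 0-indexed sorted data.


Sorted: 1, 5, 15, 15, 22, 33, 35, 60, 63, 76, 84, 92
Q1 (25th %ile) = 15.0000
Q3 (75th %ile) = 66.2500
IQR = 66.2500 - 15.0000 = 51.2500

IQR = 51.2500


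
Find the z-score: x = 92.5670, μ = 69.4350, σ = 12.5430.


z = (92.5670 - 69.4350)/12.5430
= 23.1320/12.5430
= 1.8442

z = 1.8442


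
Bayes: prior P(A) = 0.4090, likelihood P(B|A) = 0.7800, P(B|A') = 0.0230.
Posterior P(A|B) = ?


P(B) = P(B|A)*P(A) + P(B|A')*P(A')
= 0.7800*0.4090 + 0.0230*0.5910
= 0.319020 + 0.013593 = 0.332613
P(A|B) = 0.319020/0.332613 = 0.9591

P(A|B) = 0.9591


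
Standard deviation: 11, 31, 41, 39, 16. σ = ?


Mean = 27.6000
Variance = 146.2400
SD = sqrt(146.2400) = 12.0930

SD = 12.0930


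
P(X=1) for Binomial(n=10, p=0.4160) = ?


C(10,1) = 10
p^1 = 0.416000
(1-p)^9 = 0.007902
P = 10 * 0.416000 * 0.007902 = 0.0329

P(X=1) = 0.0329


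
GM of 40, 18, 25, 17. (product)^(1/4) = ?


Product = 40 × 18 × 25 × 17 = 306000
GM = 306000^(1/4) = 23.5196

GM = 23.5196


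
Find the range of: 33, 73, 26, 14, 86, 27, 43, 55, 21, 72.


Max = 86, Min = 14
Range = 86 - 14 = 72

Range = 72


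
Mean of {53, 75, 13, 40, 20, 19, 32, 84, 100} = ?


Sum = 53 + 75 + 13 + 40 + 20 + 19 + 32 + 84 + 100 = 436
n = 9
Mean = 436/9 = 48.4444

Mean = 48.4444


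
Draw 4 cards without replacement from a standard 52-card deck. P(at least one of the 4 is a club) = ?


P(at least one) = 1 - P(none)
P(none) = (39/52) × (38/51) × (37/50) × (36/49) = 0.303818
P(at least one) = 1 - 0.303818 = 0.6962

P = 0.6962


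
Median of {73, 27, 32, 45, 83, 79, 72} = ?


Sorted: 27, 32, 45, 72, 73, 79, 83
n = 7 (odd)
Middle value = 72

Median = 72


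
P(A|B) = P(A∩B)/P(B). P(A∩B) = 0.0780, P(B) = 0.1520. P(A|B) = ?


P(A|B) = 0.0780/0.1520 = 0.5132

P(A|B) = 0.5132


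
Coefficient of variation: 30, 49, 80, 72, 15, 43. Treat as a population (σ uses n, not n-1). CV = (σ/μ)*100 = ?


Mean = 48.1667
SD = 22.5049
CV = (22.5049/48.1667)*100 = 46.7231%

CV = 46.7231%


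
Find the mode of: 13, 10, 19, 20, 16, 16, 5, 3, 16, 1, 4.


Frequencies: 1:1, 3:1, 4:1, 5:1, 10:1, 13:1, 16:3, 19:1, 20:1
Max frequency = 3
Mode = 16

Mode = 16


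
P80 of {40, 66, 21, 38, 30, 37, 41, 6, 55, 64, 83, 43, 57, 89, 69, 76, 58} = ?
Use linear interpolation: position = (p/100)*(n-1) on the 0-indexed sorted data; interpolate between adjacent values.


Sorted: 6, 21, 30, 37, 38, 40, 41, 43, 55, 57, 58, 64, 66, 69, 76, 83, 89
n = 17
Index = 80/100 * 16 = 12.8000
Lower = data[12] = 66, Upper = data[13] = 69
P80 = 66 + 0.8000*(3) = 68.4000

P80 = 68.4000


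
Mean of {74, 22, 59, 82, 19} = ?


Sum = 74 + 22 + 59 + 82 + 19 = 256
n = 5
Mean = 256/5 = 51.2000

Mean = 51.2000


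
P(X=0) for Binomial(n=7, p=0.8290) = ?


C(7,0) = 1
p^0 = 1.000000
(1-p)^7 = 4.275361e-06
P = 1 * 1.000000 * 4.275361e-06 = 4.2754e-06

P(X=0) = 4.2754e-06


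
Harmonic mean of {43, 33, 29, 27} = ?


Sum of reciprocals = 1/43 + 1/33 + 1/29 + 1/27 = 0.125079
HM = 4/0.125079 = 31.9799

HM = 31.9799


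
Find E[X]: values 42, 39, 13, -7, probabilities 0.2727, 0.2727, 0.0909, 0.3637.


E[X] = 42*0.2727 + 39*0.2727 + 13*0.0909 - 7*0.3637
= 11.4534 + 10.6353 + 1.1817 - 2.5459
= 20.7245

E[X] = 20.7245


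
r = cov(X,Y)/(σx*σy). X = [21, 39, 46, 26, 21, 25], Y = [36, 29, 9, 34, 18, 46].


Mean X = 29.6667, Mean Y = 28.6667
SD X = 9.480975, SD Y = 12.133516
Cov = -64.944444
r = -64.944444/(9.480975*12.133516) = -0.5645

r = -0.5645


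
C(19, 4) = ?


C(19,4) = 19!/(4! × 15!)
= 121645100408832000/(24 × 1307674368000)
= 3876

C(19,4) = 3876


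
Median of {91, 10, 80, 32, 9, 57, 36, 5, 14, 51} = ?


Sorted: 5, 9, 10, 14, 32, 36, 51, 57, 80, 91
n = 10 (even)
Middle values: 32 and 36
Median = (32+36)/2 = 34.0000

Median = 34.0000


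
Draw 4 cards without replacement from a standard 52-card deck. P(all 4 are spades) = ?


P(all spades) = (13/52) × (12/51) × (11/50) × (10/49)
= 0.0026

P = 0.0026


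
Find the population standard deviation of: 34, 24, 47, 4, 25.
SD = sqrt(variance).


Mean = 26.8000
Variance = 198.1600
SD = sqrt(198.1600) = 14.0769

SD = 14.0769


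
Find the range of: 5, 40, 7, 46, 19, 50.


Max = 50, Min = 5
Range = 50 - 5 = 45

Range = 45


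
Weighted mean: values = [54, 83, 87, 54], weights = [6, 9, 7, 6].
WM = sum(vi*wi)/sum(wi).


Numerator = 54*6 + 83*9 + 87*7 + 54*6 = 2004
Denominator = 6 + 9 + 7 + 6 = 28
WM = 2004/28 = 71.5714

WM = 71.5714


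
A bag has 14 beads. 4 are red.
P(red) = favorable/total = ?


P = 4/14 = 0.2857

P = 0.2857


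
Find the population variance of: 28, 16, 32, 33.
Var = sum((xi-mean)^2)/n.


Mean = 27.2500
Squared deviations: 0.5625, 126.5625, 22.5625, 33.0625
Sum = 182.7500
Variance = 182.7500/4 = 45.6875

Variance = 45.6875


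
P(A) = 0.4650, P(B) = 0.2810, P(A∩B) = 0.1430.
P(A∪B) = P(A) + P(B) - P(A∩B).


P(A∪B) = 0.4650 + 0.2810 - 0.1430
= 0.7460 - 0.1430
= 0.6030

P(A∪B) = 0.6030


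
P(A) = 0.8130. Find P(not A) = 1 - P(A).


P(not A) = 1 - 0.8130 = 0.1870

P(not A) = 0.1870


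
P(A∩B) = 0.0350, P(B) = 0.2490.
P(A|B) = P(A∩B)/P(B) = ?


P(A|B) = 0.0350/0.2490 = 0.1406

P(A|B) = 0.1406


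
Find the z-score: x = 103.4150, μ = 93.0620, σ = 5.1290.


z = (103.4150 - 93.0620)/5.1290
= 10.3530/5.1290
= 2.0185

z = 2.0185


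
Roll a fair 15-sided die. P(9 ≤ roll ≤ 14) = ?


Favorable outcomes (9 ≤ roll ≤ 14): 6
Total outcomes = 15
P = 6/15 = 0.4000

P = 0.4000


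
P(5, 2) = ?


P(5,2) = 5!/3!
= 120/6
= 20

P(5,2) = 20


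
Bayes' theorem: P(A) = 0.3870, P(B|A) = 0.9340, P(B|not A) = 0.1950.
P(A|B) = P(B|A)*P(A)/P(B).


P(B) = P(B|A)*P(A) + P(B|A')*P(A')
= 0.9340*0.3870 + 0.1950*0.6130
= 0.361458 + 0.119535 = 0.480993
P(A|B) = 0.361458/0.480993 = 0.7515

P(A|B) = 0.7515


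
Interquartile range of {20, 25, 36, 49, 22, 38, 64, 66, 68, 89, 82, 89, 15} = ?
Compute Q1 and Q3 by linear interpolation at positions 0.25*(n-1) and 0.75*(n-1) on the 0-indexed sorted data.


Sorted: 15, 20, 22, 25, 36, 38, 49, 64, 66, 68, 82, 89, 89
Q1 (25th %ile) = 25.0000
Q3 (75th %ile) = 68.0000
IQR = 68.0000 - 25.0000 = 43.0000

IQR = 43.0000


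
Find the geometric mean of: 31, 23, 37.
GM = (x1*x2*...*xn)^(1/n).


Product = 31 × 23 × 37 = 26381
GM = 26381^(1/3) = 29.7690

GM = 29.7690


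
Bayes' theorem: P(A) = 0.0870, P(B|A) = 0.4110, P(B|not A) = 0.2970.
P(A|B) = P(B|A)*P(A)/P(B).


P(B) = P(B|A)*P(A) + P(B|A')*P(A')
= 0.4110*0.0870 + 0.2970*0.9130
= 0.035757 + 0.271161 = 0.306918
P(A|B) = 0.035757/0.306918 = 0.1165

P(A|B) = 0.1165


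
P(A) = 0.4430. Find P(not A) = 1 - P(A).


P(not A) = 1 - 0.4430 = 0.5570

P(not A) = 0.5570


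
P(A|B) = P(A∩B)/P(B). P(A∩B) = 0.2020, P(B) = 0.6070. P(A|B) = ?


P(A|B) = 0.2020/0.6070 = 0.3328

P(A|B) = 0.3328


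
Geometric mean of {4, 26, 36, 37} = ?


Product = 4 × 26 × 36 × 37 = 138528
GM = 138528^(1/4) = 19.2923

GM = 19.2923


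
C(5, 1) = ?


C(5,1) = 5!/(1! × 4!)
= 120/(1 × 24)
= 5

C(5,1) = 5


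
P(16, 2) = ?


P(16,2) = 16!/14!
= 20922789888000/87178291200
= 240

P(16,2) = 240


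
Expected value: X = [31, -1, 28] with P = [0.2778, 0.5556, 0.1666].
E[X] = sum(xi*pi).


E[X] = 31*0.2778 - 1*0.5556 + 28*0.1666
= 8.6118 - 0.5556 + 4.6648
= 12.7210

E[X] = 12.7210


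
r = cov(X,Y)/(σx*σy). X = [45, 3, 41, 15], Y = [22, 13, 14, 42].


Mean X = 26.0000, Mean Y = 22.7500
SD X = 17.578396, SD Y = 11.648498
Cov = -33.250000
r = -33.250000/(17.578396*11.648498) = -0.1624

r = -0.1624


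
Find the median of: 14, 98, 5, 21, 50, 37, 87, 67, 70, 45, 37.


Sorted: 5, 14, 21, 37, 37, 45, 50, 67, 70, 87, 98
n = 11 (odd)
Middle value = 45

Median = 45


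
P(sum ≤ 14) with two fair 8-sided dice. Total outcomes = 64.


Total outcomes = 8×8 = 64
Favorable (sum ≤ 14): 61
P = 61/64 = 0.9531

P = 0.9531


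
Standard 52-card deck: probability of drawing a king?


4 kings in 52 cards
P = 4/52 = 0.0769

P = 0.0769


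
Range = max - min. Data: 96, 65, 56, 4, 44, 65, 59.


Max = 96, Min = 4
Range = 96 - 4 = 92

Range = 92


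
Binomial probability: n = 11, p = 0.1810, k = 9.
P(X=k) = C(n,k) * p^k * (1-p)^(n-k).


C(11,9) = 55
p^9 = 2.085005e-07
(1-p)^2 = 0.670761
P = 55 * 2.085005e-07 * 0.670761 = 7.6920e-06

P(X=9) = 7.6920e-06


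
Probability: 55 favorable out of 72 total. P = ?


P = 55/72 = 0.7639

P = 0.7639


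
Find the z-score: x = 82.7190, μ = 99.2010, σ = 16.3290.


z = (82.7190 - 99.2010)/16.3290
= -16.4820/16.3290
= -1.0094

z = -1.0094


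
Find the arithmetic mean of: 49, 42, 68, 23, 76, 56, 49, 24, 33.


Sum = 49 + 42 + 68 + 23 + 76 + 56 + 49 + 24 + 33 = 420
n = 9
Mean = 420/9 = 46.6667

Mean = 46.6667


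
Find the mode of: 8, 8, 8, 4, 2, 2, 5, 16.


Frequencies: 2:2, 4:1, 5:1, 8:3, 16:1
Max frequency = 3
Mode = 8

Mode = 8


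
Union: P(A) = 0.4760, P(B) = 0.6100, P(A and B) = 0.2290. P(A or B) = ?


P(A∪B) = 0.4760 + 0.6100 - 0.2290
= 1.0860 - 0.2290
= 0.8570

P(A∪B) = 0.8570


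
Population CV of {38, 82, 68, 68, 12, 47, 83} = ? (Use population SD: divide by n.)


Mean = 56.8571
SD = 23.9906
CV = (23.9906/56.8571)*100 = 42.1946%

CV = 42.1946%


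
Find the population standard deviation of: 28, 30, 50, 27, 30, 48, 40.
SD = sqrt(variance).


Mean = 36.1429
Variance = 81.8367
SD = sqrt(81.8367) = 9.0464

SD = 9.0464


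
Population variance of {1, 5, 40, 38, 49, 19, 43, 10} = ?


Mean = 25.6250
Squared deviations: 606.3906, 425.3906, 206.6406, 153.1406, 546.3906, 43.8906, 301.8906, 244.1406
Sum = 2527.8750
Variance = 2527.8750/8 = 315.9844

Variance = 315.9844


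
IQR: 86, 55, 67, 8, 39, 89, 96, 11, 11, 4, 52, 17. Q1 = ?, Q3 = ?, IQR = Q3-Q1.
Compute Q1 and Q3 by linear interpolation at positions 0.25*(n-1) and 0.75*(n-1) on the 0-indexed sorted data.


Sorted: 4, 8, 11, 11, 17, 39, 52, 55, 67, 86, 89, 96
Q1 (25th %ile) = 11.0000
Q3 (75th %ile) = 71.7500
IQR = 71.7500 - 11.0000 = 60.7500

IQR = 60.7500


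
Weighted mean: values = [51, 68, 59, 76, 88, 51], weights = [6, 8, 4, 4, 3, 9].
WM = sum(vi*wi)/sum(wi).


Numerator = 51*6 + 68*8 + 59*4 + 76*4 + 88*3 + 51*9 = 2113
Denominator = 6 + 8 + 4 + 4 + 3 + 9 = 34
WM = 2113/34 = 62.1471

WM = 62.1471


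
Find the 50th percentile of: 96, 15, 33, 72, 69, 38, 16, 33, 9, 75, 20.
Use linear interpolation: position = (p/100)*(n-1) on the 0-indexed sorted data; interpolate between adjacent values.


Sorted: 9, 15, 16, 20, 33, 33, 38, 69, 72, 75, 96
n = 11
Index = 50/100 * 10 = 5.0000
Lower = data[5] = 33, Upper = data[6] = 38
P50 = 33 + 0*(5) = 33.0000

P50 = 33.0000


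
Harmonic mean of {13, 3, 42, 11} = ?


Sum of reciprocals = 1/13 + 1/3 + 1/42 + 1/11 = 0.524975
HM = 4/0.524975 = 7.6194

HM = 7.6194


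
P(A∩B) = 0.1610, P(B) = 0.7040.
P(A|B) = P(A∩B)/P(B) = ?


P(A|B) = 0.1610/0.7040 = 0.2287

P(A|B) = 0.2287


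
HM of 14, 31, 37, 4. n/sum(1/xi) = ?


Sum of reciprocals = 1/14 + 1/31 + 1/37 + 1/4 = 0.380714
HM = 4/0.380714 = 10.5066

HM = 10.5066


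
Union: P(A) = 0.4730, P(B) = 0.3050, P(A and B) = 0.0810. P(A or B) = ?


P(A∪B) = 0.4730 + 0.3050 - 0.0810
= 0.7780 - 0.0810
= 0.6970

P(A∪B) = 0.6970


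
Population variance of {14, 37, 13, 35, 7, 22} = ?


Mean = 21.3333
Squared deviations: 53.7778, 245.4444, 69.4444, 186.7778, 205.4444, 0.4444
Sum = 761.3333
Variance = 761.3333/6 = 126.8889

Variance = 126.8889


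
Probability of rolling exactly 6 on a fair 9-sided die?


Favorable outcomes (roll = 6): 1
Total outcomes = 9
P = 1/9 = 0.1111

P = 0.1111


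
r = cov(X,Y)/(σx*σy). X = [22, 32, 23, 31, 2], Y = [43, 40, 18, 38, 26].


Mean X = 22.0000, Mean Y = 33.0000
SD X = 10.788883, SD Y = 9.465728
Cov = 48.000000
r = 48.000000/(10.788883*9.465728) = 0.4700

r = 0.4700


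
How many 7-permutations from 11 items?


P(11,7) = 11!/4!
= 39916800/24
= 1663200

P(11,7) = 1663200


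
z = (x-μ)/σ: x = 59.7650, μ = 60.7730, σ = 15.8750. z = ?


z = (59.7650 - 60.7730)/15.8750
= -1.0080/15.8750
= -0.0635

z = -0.0635


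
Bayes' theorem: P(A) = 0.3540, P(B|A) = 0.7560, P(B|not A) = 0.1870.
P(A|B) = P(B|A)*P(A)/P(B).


P(B) = P(B|A)*P(A) + P(B|A')*P(A')
= 0.7560*0.3540 + 0.1870*0.6460
= 0.267624 + 0.120802 = 0.388426
P(A|B) = 0.267624/0.388426 = 0.6890

P(A|B) = 0.6890


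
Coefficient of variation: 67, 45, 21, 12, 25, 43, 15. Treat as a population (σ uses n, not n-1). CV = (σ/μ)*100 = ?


Mean = 32.5714
SD = 18.4070
CV = (18.4070/32.5714)*100 = 56.5126%

CV = 56.5126%


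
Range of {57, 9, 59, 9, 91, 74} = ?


Max = 91, Min = 9
Range = 91 - 9 = 82

Range = 82


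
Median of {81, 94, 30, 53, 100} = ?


Sorted: 30, 53, 81, 94, 100
n = 5 (odd)
Middle value = 81

Median = 81


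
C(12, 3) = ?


C(12,3) = 12!/(3! × 9!)
= 479001600/(6 × 362880)
= 220

C(12,3) = 220


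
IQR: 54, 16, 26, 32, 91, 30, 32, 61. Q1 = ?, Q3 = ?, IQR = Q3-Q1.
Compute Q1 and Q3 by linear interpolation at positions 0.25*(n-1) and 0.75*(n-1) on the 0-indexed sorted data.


Sorted: 16, 26, 30, 32, 32, 54, 61, 91
Q1 (25th %ile) = 29.0000
Q3 (75th %ile) = 55.7500
IQR = 55.7500 - 29.0000 = 26.7500

IQR = 26.7500


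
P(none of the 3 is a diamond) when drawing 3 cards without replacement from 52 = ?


P(no diamonds) = (39/52) × (38/51) × (37/50)
= 0.4135

P = 0.4135


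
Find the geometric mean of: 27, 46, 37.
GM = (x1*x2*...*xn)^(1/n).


Product = 27 × 46 × 37 = 45954
GM = 45954^(1/3) = 35.8185

GM = 35.8185


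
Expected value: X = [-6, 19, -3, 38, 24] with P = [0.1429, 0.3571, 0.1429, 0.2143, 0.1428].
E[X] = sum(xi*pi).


E[X] = -6*0.1429 + 19*0.3571 - 3*0.1429 + 38*0.2143 + 24*0.1428
= -0.8574 + 6.7849 - 0.4287 + 8.1434 + 3.4272
= 17.0694

E[X] = 17.0694


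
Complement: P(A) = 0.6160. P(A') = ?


P(not A) = 1 - 0.6160 = 0.3840

P(not A) = 0.3840


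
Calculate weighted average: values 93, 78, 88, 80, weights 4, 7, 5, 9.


Numerator = 93*4 + 78*7 + 88*5 + 80*9 = 2078
Denominator = 4 + 7 + 5 + 9 = 25
WM = 2078/25 = 83.1200

WM = 83.1200


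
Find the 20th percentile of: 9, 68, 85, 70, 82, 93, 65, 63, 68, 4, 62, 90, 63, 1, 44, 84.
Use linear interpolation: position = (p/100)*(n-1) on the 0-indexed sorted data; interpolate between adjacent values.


Sorted: 1, 4, 9, 44, 62, 63, 63, 65, 68, 68, 70, 82, 84, 85, 90, 93
n = 16
Index = 20/100 * 15 = 3.0000
Lower = data[3] = 44, Upper = data[4] = 62
P20 = 44 + 0*(18) = 44.0000

P20 = 44.0000


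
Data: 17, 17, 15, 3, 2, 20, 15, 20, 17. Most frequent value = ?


Frequencies: 2:1, 3:1, 15:2, 17:3, 20:2
Max frequency = 3
Mode = 17

Mode = 17


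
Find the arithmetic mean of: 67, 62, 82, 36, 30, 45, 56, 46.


Sum = 67 + 62 + 82 + 36 + 30 + 45 + 56 + 46 = 424
n = 8
Mean = 424/8 = 53.0000

Mean = 53.0000


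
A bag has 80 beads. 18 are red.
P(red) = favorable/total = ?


P = 18/80 = 0.2250

P = 0.2250


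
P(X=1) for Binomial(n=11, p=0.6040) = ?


C(11,1) = 11
p^1 = 0.604000
(1-p)^10 = 9.483133e-05
P = 11 * 0.604000 * 9.483133e-05 = 0.0006

P(X=1) = 0.0006


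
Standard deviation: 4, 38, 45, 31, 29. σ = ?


Mean = 29.4000
Variance = 193.0400
SD = sqrt(193.0400) = 13.8939

SD = 13.8939


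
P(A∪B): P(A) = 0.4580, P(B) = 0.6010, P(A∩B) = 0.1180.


P(A∪B) = 0.4580 + 0.6010 - 0.1180
= 1.0590 - 0.1180
= 0.9410

P(A∪B) = 0.9410


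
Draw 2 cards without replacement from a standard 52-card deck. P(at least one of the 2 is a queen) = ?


P(at least one) = 1 - P(none)
P(none) = (48/52) × (47/51) = 0.850679
P(at least one) = 1 - 0.850679 = 0.1493

P = 0.1493


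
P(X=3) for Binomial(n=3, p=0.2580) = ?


C(3,3) = 1
p^3 = 0.017174
(1-p)^0 = 1.000000
P = 1 * 0.017174 * 1.000000 = 0.0172

P(X=3) = 0.0172


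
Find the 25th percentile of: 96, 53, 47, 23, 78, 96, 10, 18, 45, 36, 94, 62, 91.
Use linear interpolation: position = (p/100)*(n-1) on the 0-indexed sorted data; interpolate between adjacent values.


Sorted: 10, 18, 23, 36, 45, 47, 53, 62, 78, 91, 94, 96, 96
n = 13
Index = 25/100 * 12 = 3.0000
Lower = data[3] = 36, Upper = data[4] = 45
P25 = 36 + 0*(9) = 36.0000

P25 = 36.0000


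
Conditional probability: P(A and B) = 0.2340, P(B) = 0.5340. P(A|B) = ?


P(A|B) = 0.2340/0.5340 = 0.4382

P(A|B) = 0.4382


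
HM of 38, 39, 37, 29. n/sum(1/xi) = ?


Sum of reciprocals = 1/38 + 1/39 + 1/37 + 1/29 = 0.113467
HM = 4/0.113467 = 35.2527

HM = 35.2527


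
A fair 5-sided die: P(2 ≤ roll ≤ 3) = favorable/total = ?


Favorable outcomes (2 ≤ roll ≤ 3): 2
Total outcomes = 5
P = 2/5 = 0.4000

P = 0.4000


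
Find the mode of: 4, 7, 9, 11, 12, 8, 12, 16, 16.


Frequencies: 4:1, 7:1, 8:1, 9:1, 11:1, 12:2, 16:2
Max frequency = 2
Mode = 12, 16

Mode = 12, 16


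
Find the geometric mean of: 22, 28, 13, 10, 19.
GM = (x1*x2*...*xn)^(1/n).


Product = 22 × 28 × 13 × 10 × 19 = 1521520
GM = 1521520^(1/5) = 17.2368

GM = 17.2368


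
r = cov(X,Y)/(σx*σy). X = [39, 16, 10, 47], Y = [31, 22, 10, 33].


Mean X = 28.0000, Mean Y = 24.0000
SD X = 15.411035, SD Y = 9.082951
Cov = 131.000000
r = 131.000000/(15.411035*9.082951) = 0.9359

r = 0.9359


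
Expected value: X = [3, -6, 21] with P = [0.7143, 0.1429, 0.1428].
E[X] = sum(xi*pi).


E[X] = 3*0.7143 - 6*0.1429 + 21*0.1428
= 2.1429 - 0.8574 + 2.9988
= 4.2843

E[X] = 4.2843


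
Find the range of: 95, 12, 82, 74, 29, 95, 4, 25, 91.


Max = 95, Min = 4
Range = 95 - 4 = 91

Range = 91


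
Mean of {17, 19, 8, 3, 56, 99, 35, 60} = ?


Sum = 17 + 19 + 8 + 3 + 56 + 99 + 35 + 60 = 297
n = 8
Mean = 297/8 = 37.1250

Mean = 37.1250


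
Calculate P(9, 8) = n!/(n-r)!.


P(9,8) = 9!/1!
= 362880/1
= 362880

P(9,8) = 362880


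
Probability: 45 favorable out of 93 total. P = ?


P = 45/93 = 0.4839

P = 0.4839


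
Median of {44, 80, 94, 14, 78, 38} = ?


Sorted: 14, 38, 44, 78, 80, 94
n = 6 (even)
Middle values: 44 and 78
Median = (44+78)/2 = 61.0000

Median = 61.0000


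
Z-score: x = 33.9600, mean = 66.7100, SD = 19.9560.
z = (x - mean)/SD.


z = (33.9600 - 66.7100)/19.9560
= -32.7500/19.9560
= -1.6411

z = -1.6411


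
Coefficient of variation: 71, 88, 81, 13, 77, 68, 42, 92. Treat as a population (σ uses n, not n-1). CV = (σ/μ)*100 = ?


Mean = 66.5000
SD = 24.7942
CV = (24.7942/66.5000)*100 = 37.2844%

CV = 37.2844%


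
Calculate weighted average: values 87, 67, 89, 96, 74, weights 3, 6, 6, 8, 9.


Numerator = 87*3 + 67*6 + 89*6 + 96*8 + 74*9 = 2631
Denominator = 3 + 6 + 6 + 8 + 9 = 32
WM = 2631/32 = 82.2188

WM = 82.2188


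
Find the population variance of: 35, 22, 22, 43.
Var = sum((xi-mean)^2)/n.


Mean = 30.5000
Squared deviations: 20.2500, 72.2500, 72.2500, 156.2500
Sum = 321.0000
Variance = 321.0000/4 = 80.2500

Variance = 80.2500


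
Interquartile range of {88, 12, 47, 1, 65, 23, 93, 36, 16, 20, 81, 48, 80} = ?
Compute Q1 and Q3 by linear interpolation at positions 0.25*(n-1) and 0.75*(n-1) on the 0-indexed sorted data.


Sorted: 1, 12, 16, 20, 23, 36, 47, 48, 65, 80, 81, 88, 93
Q1 (25th %ile) = 20.0000
Q3 (75th %ile) = 80.0000
IQR = 80.0000 - 20.0000 = 60.0000

IQR = 60.0000


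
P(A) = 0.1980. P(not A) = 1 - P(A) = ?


P(not A) = 1 - 0.1980 = 0.8020

P(not A) = 0.8020


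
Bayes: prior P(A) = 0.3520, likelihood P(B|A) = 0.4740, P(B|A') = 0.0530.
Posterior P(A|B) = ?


P(B) = P(B|A)*P(A) + P(B|A')*P(A')
= 0.4740*0.3520 + 0.0530*0.6480
= 0.166848 + 0.034344 = 0.201192
P(A|B) = 0.166848/0.201192 = 0.8293

P(A|B) = 0.8293


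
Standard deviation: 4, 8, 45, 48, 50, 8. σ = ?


Mean = 27.1667
Variance = 424.1389
SD = sqrt(424.1389) = 20.5946

SD = 20.5946


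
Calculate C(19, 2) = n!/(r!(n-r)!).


C(19,2) = 19!/(2! × 17!)
= 121645100408832000/(2 × 355687428096000)
= 171

C(19,2) = 171


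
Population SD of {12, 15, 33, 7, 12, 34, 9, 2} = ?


Mean = 15.5000
Variance = 121.2500
SD = sqrt(121.2500) = 11.0114

SD = 11.0114


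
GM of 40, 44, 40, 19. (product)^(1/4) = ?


Product = 40 × 44 × 40 × 19 = 1337600
GM = 1337600^(1/4) = 34.0080

GM = 34.0080


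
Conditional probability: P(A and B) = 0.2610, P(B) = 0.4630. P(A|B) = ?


P(A|B) = 0.2610/0.4630 = 0.5637

P(A|B) = 0.5637


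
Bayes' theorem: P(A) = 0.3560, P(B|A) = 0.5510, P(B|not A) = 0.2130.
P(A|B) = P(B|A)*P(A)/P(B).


P(B) = P(B|A)*P(A) + P(B|A')*P(A')
= 0.5510*0.3560 + 0.2130*0.6440
= 0.196156 + 0.137172 = 0.333328
P(A|B) = 0.196156/0.333328 = 0.5885

P(A|B) = 0.5885


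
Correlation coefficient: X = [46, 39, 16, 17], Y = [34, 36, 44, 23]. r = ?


Mean X = 29.5000, Mean Y = 34.2500
SD X = 13.238202, SD Y = 7.495832
Cov = 5.375000
r = 5.375000/(13.238202*7.495832) = 0.0542

r = 0.0542


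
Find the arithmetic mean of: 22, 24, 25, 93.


Sum = 22 + 24 + 25 + 93 = 164
n = 4
Mean = 164/4 = 41.0000

Mean = 41.0000


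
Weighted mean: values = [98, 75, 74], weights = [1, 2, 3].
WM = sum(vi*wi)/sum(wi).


Numerator = 98*1 + 75*2 + 74*3 = 470
Denominator = 1 + 2 + 3 = 6
WM = 470/6 = 78.3333

WM = 78.3333


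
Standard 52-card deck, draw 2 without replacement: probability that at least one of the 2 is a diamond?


P(at least one) = 1 - P(none)
P(none) = (39/52) × (38/51) = 0.558824
P(at least one) = 1 - 0.558824 = 0.4412

P = 0.4412


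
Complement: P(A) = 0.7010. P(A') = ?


P(not A) = 1 - 0.7010 = 0.2990

P(not A) = 0.2990


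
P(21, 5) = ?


P(21,5) = 21!/16!
= 51090942171709440000/20922789888000
= 2441880

P(21,5) = 2441880


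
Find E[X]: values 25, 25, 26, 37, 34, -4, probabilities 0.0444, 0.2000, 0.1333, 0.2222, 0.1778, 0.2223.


E[X] = 25*0.0444 + 25*0.2000 + 26*0.1333 + 37*0.2222 + 34*0.1778 - 4*0.2223
= 1.1100 + 5.0000 + 3.4658 + 8.2214 + 6.0452 - 0.8892
= 22.9532

E[X] = 22.9532


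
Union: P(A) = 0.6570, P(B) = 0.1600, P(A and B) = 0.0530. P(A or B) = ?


P(A∪B) = 0.6570 + 0.1600 - 0.0530
= 0.8170 - 0.0530
= 0.7640

P(A∪B) = 0.7640


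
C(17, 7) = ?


C(17,7) = 17!/(7! × 10!)
= 355687428096000/(5040 × 3628800)
= 19448

C(17,7) = 19448


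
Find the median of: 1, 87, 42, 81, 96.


Sorted: 1, 42, 81, 87, 96
n = 5 (odd)
Middle value = 81

Median = 81


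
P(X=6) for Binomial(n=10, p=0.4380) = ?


C(10,6) = 210
p^6 = 0.007061
(1-p)^4 = 0.099757
P = 210 * 0.007061 * 0.099757 = 0.1479

P(X=6) = 0.1479


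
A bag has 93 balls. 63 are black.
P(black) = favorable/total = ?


P = 63/93 = 0.6774

P = 0.6774


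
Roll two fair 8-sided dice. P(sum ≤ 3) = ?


Total outcomes = 8×8 = 64
Favorable (sum ≤ 3): 3
P = 3/64 = 0.0469

P = 0.0469


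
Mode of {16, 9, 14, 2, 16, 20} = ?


Frequencies: 2:1, 9:1, 14:1, 16:2, 20:1
Max frequency = 2
Mode = 16

Mode = 16


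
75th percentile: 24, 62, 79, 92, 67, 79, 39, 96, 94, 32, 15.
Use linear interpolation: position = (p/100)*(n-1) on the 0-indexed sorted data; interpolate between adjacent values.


Sorted: 15, 24, 32, 39, 62, 67, 79, 79, 92, 94, 96
n = 11
Index = 75/100 * 10 = 7.5000
Lower = data[7] = 79, Upper = data[8] = 92
P75 = 79 + 0.5000*(13) = 85.5000

P75 = 85.5000


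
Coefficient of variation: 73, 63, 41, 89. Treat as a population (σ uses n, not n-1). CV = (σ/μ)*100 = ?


Mean = 66.5000
SD = 17.3997
CV = (17.3997/66.5000)*100 = 26.1650%

CV = 26.1650%


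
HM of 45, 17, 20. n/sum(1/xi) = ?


Sum of reciprocals = 1/45 + 1/17 + 1/20 = 0.131046
HM = 3/0.131046 = 22.8928

HM = 22.8928
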